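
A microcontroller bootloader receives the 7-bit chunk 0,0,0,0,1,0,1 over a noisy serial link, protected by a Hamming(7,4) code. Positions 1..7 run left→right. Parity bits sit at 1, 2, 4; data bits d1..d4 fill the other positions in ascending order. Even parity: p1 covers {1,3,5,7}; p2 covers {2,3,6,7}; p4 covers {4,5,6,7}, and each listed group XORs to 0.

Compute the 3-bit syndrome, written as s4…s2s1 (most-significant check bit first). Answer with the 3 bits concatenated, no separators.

s1 (pos 1,3,5,7): 0⊕0⊕1⊕1 = 0
s2 (pos 2,3,6,7): 0⊕0⊕0⊕1 = 1
s4 (pos 4,5,6,7): 0⊕1⊕0⊕1 = 0
Syndrome s4…s1 = 010 → error at position 2.

010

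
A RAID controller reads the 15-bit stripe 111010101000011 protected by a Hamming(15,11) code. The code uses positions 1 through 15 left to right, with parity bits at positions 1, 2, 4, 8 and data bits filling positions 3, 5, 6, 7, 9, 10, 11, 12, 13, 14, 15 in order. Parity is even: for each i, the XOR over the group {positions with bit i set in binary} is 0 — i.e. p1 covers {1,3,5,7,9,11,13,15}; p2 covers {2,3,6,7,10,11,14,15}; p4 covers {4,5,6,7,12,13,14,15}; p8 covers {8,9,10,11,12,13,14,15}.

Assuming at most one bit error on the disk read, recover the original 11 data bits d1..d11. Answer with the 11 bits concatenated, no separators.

11011100011

s1 (pos 1,3,5,7,9,11,13,15): 1⊕1⊕1⊕1⊕1⊕0⊕0⊕1 = 0
s2 (pos 2,3,6,7,10,11,14,15): 1⊕1⊕0⊕1⊕0⊕0⊕1⊕1 = 1
s4 (pos 4,5,6,7,12,13,14,15): 0⊕1⊕0⊕1⊕0⊕0⊕1⊕1 = 0
s8 (pos 8,9,10,11,12,13,14,15): 0⊕1⊕0⊕0⊕0⊕0⊕1⊕1 = 1
Syndrome s8…s1 = 1010 → error at position 10.
Flip position 10: 111010101000011 → 111010101100011
Read data bits from positions 3,5,6,7,9,10,11,12,13,14,15: 11011100011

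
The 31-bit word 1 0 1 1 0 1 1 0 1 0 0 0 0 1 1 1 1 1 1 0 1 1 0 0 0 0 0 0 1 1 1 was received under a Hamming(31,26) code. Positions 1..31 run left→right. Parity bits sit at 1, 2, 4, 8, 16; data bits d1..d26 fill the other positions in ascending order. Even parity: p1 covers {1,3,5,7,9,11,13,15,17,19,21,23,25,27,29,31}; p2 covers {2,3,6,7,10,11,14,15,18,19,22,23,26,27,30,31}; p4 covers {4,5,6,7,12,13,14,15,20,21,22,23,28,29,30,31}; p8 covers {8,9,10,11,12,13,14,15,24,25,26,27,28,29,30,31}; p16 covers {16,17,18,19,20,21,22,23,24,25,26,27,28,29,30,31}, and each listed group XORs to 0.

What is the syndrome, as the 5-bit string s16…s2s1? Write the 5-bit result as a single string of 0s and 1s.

10000

s1 (pos 1,3,5,7,9,11,13,15,17,19,21,23,25,27,29,31): 1⊕1⊕0⊕1⊕1⊕0⊕0⊕1⊕1⊕1⊕1⊕0⊕0⊕0⊕1⊕1 = 0
s2 (pos 2,3,6,7,10,11,14,15,18,19,22,23,26,27,30,31): 0⊕1⊕1⊕1⊕0⊕0⊕1⊕1⊕1⊕1⊕1⊕0⊕0⊕0⊕1⊕1 = 0
s4 (pos 4,5,6,7,12,13,14,15,20,21,22,23,28,29,30,31): 1⊕0⊕1⊕1⊕0⊕0⊕1⊕1⊕0⊕1⊕1⊕0⊕0⊕1⊕1⊕1 = 0
s8 (pos 8,9,10,11,12,13,14,15,24,25,26,27,28,29,30,31): 0⊕1⊕0⊕0⊕0⊕0⊕1⊕1⊕0⊕0⊕0⊕0⊕0⊕1⊕1⊕1 = 0
s16 (pos 16,17,18,19,20,21,22,23,24,25,26,27,28,29,30,31): 1⊕1⊕1⊕1⊕0⊕1⊕1⊕0⊕0⊕0⊕0⊕0⊕0⊕1⊕1⊕1 = 1
Syndrome s16…s1 = 10000 → error at position 16.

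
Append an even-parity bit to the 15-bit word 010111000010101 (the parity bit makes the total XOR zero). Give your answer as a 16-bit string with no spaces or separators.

0101110000101011

XOR of the 15 data bits: 0⊕1⊕0⊕1⊕1⊕1⊕0⊕0⊕0⊕0⊕1⊕0⊕1⊕0⊕1 = 1
Parity bit = 1 (so all 16 bits XOR to 0).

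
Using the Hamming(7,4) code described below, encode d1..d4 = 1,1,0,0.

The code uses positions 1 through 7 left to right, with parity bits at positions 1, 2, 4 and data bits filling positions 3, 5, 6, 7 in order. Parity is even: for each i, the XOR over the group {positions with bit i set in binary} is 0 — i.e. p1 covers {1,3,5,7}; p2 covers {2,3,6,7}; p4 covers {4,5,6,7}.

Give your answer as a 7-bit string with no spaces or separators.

Place data at non-parity positions: p1 p2 1 p4 1 0 0
p1 (pos 1,3,5,7): XOR of data positions = 1⊕1⊕0 = 0
p2 (pos 2,3,6,7): XOR of data positions = 1⊕0⊕0 = 1
p4 (pos 4,5,6,7): XOR of data positions = 1⊕0⊕0 = 1
Codeword: 0111100

0111100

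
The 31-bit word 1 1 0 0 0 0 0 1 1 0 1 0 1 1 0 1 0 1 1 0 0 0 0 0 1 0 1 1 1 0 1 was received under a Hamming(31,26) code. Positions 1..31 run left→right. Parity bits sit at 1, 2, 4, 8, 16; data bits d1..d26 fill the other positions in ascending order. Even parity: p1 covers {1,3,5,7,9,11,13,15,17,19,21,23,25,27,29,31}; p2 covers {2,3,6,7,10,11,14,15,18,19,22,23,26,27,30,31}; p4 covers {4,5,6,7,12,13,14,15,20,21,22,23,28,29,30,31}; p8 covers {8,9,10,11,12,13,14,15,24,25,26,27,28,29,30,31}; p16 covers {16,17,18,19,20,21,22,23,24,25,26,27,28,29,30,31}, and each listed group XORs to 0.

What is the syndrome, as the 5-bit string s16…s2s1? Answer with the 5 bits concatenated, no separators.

00111

s1 (pos 1,3,5,7,9,11,13,15,17,19,21,23,25,27,29,31): 1⊕0⊕0⊕0⊕1⊕1⊕1⊕0⊕0⊕1⊕0⊕0⊕1⊕1⊕1⊕1 = 1
s2 (pos 2,3,6,7,10,11,14,15,18,19,22,23,26,27,30,31): 1⊕0⊕0⊕0⊕0⊕1⊕1⊕0⊕1⊕1⊕0⊕0⊕0⊕1⊕0⊕1 = 1
s4 (pos 4,5,6,7,12,13,14,15,20,21,22,23,28,29,30,31): 0⊕0⊕0⊕0⊕0⊕1⊕1⊕0⊕0⊕0⊕0⊕0⊕1⊕1⊕0⊕1 = 1
s8 (pos 8,9,10,11,12,13,14,15,24,25,26,27,28,29,30,31): 1⊕1⊕0⊕1⊕0⊕1⊕1⊕0⊕0⊕1⊕0⊕1⊕1⊕1⊕0⊕1 = 0
s16 (pos 16,17,18,19,20,21,22,23,24,25,26,27,28,29,30,31): 1⊕0⊕1⊕1⊕0⊕0⊕0⊕0⊕0⊕1⊕0⊕1⊕1⊕1⊕0⊕1 = 0
Syndrome s16…s1 = 00111 → error at position 7.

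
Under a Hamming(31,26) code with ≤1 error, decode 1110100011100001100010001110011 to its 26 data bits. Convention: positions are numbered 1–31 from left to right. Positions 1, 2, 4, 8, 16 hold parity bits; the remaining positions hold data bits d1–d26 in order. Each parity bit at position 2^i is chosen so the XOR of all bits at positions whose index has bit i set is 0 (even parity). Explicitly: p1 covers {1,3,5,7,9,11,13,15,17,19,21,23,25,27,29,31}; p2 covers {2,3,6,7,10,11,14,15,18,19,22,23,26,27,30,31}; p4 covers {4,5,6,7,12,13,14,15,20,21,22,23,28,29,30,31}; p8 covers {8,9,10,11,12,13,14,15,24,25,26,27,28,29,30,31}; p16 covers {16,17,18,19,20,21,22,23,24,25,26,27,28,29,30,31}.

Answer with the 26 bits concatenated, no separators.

s1 (pos 1,3,5,7,9,11,13,15,17,19,21,23,25,27,29,31): 1⊕1⊕1⊕0⊕1⊕1⊕0⊕0⊕1⊕0⊕1⊕0⊕1⊕1⊕0⊕1 = 0
s2 (pos 2,3,6,7,10,11,14,15,18,19,22,23,26,27,30,31): 1⊕1⊕0⊕0⊕1⊕1⊕0⊕0⊕0⊕0⊕0⊕0⊕1⊕1⊕1⊕1 = 0
s4 (pos 4,5,6,7,12,13,14,15,20,21,22,23,28,29,30,31): 0⊕1⊕0⊕0⊕0⊕0⊕0⊕0⊕0⊕1⊕0⊕0⊕0⊕0⊕1⊕1 = 0
s8 (pos 8,9,10,11,12,13,14,15,24,25,26,27,28,29,30,31): 0⊕1⊕1⊕1⊕0⊕0⊕0⊕0⊕0⊕1⊕1⊕1⊕0⊕0⊕1⊕1 = 0
s16 (pos 16,17,18,19,20,21,22,23,24,25,26,27,28,29,30,31): 1⊕1⊕0⊕0⊕0⊕1⊕0⊕0⊕0⊕1⊕1⊕1⊕0⊕0⊕1⊕1 = 0
Syndrome s16…s1 = 00000 → no error.
Read data bits from positions 3,5,6,7,9,10,11,12,13,14,15,17,18,19,20,21,22,23,24,25,26,27,28,29,30,31: 11001110000100010001110011

11001110000100010001110011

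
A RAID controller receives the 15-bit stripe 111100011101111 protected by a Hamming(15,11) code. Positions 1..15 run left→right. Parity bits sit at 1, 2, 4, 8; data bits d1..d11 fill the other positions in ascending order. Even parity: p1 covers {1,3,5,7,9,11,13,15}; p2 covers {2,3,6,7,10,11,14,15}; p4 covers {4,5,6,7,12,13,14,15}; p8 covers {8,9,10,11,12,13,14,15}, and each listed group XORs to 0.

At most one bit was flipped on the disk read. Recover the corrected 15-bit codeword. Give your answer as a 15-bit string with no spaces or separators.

111100011101110

s1 (pos 1,3,5,7,9,11,13,15): 1⊕1⊕0⊕0⊕1⊕0⊕1⊕1 = 1
s2 (pos 2,3,6,7,10,11,14,15): 1⊕1⊕0⊕0⊕1⊕0⊕1⊕1 = 1
s4 (pos 4,5,6,7,12,13,14,15): 1⊕0⊕0⊕0⊕1⊕1⊕1⊕1 = 1
s8 (pos 8,9,10,11,12,13,14,15): 1⊕1⊕1⊕0⊕1⊕1⊕1⊕1 = 1
Syndrome s8…s1 = 1111 → error at position 15.
Flip position 15: 111100011101111 → 111100011101110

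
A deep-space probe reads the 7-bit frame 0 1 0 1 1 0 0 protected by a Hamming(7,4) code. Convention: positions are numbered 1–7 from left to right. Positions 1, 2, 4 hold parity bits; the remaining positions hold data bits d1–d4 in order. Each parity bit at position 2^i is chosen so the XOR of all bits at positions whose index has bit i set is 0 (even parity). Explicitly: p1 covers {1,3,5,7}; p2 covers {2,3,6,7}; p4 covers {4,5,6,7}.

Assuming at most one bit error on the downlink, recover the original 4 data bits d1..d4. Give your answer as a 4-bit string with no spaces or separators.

1100

s1 (pos 1,3,5,7): 0⊕0⊕1⊕0 = 1
s2 (pos 2,3,6,7): 1⊕0⊕0⊕0 = 1
s4 (pos 4,5,6,7): 1⊕1⊕0⊕0 = 0
Syndrome s4…s1 = 011 → error at position 3.
Flip position 3: 0101100 → 0111100
Read data bits from positions 3,5,6,7: 1100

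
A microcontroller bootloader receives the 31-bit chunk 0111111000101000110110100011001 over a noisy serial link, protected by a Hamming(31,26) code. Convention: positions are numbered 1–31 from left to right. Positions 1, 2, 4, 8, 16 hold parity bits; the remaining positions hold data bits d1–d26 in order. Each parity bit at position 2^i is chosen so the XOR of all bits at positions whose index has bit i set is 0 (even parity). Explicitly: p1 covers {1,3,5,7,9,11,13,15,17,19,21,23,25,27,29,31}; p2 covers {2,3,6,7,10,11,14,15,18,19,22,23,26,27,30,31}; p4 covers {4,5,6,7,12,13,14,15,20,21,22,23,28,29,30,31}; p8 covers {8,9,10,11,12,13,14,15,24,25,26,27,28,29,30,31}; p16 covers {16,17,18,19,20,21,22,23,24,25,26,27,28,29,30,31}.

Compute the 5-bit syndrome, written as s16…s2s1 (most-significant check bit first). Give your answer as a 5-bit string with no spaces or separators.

s1 (pos 1,3,5,7,9,11,13,15,17,19,21,23,25,27,29,31): 0⊕1⊕1⊕1⊕0⊕1⊕1⊕0⊕1⊕0⊕1⊕1⊕0⊕1⊕0⊕1 = 0
s2 (pos 2,3,6,7,10,11,14,15,18,19,22,23,26,27,30,31): 1⊕1⊕1⊕1⊕0⊕1⊕0⊕0⊕1⊕0⊕0⊕1⊕0⊕1⊕0⊕1 = 1
s4 (pos 4,5,6,7,12,13,14,15,20,21,22,23,28,29,30,31): 1⊕1⊕1⊕1⊕0⊕1⊕0⊕0⊕1⊕1⊕0⊕1⊕1⊕0⊕0⊕1 = 0
s8 (pos 8,9,10,11,12,13,14,15,24,25,26,27,28,29,30,31): 0⊕0⊕0⊕1⊕0⊕1⊕0⊕0⊕0⊕0⊕0⊕1⊕1⊕0⊕0⊕1 = 1
s16 (pos 16,17,18,19,20,21,22,23,24,25,26,27,28,29,30,31): 0⊕1⊕1⊕0⊕1⊕1⊕0⊕1⊕0⊕0⊕0⊕1⊕1⊕0⊕0⊕1 = 0
Syndrome s16…s1 = 01010 → error at position 10.

01010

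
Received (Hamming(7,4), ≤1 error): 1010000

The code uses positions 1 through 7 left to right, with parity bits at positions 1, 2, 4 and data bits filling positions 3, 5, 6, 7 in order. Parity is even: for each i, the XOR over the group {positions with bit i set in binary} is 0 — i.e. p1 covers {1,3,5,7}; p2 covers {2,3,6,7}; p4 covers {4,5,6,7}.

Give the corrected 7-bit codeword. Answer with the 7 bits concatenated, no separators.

s1 (pos 1,3,5,7): 1⊕1⊕0⊕0 = 0
s2 (pos 2,3,6,7): 0⊕1⊕0⊕0 = 1
s4 (pos 4,5,6,7): 0⊕0⊕0⊕0 = 0
Syndrome s4…s1 = 010 → error at position 2.
Flip position 2: 1010000 → 1110000

1110000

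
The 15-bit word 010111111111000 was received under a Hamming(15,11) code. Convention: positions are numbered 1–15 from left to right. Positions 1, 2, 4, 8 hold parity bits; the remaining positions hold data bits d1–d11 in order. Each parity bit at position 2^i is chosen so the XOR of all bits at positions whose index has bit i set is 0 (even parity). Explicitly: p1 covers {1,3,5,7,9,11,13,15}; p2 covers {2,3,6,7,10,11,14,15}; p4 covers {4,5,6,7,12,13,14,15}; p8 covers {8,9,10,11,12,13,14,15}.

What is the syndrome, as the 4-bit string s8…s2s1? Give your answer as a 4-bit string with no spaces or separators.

s1 (pos 1,3,5,7,9,11,13,15): 0⊕0⊕1⊕1⊕1⊕1⊕0⊕0 = 0
s2 (pos 2,3,6,7,10,11,14,15): 1⊕0⊕1⊕1⊕1⊕1⊕0⊕0 = 1
s4 (pos 4,5,6,7,12,13,14,15): 1⊕1⊕1⊕1⊕1⊕0⊕0⊕0 = 1
s8 (pos 8,9,10,11,12,13,14,15): 1⊕1⊕1⊕1⊕1⊕0⊕0⊕0 = 1
Syndrome s8…s1 = 1110 → error at position 14.

1110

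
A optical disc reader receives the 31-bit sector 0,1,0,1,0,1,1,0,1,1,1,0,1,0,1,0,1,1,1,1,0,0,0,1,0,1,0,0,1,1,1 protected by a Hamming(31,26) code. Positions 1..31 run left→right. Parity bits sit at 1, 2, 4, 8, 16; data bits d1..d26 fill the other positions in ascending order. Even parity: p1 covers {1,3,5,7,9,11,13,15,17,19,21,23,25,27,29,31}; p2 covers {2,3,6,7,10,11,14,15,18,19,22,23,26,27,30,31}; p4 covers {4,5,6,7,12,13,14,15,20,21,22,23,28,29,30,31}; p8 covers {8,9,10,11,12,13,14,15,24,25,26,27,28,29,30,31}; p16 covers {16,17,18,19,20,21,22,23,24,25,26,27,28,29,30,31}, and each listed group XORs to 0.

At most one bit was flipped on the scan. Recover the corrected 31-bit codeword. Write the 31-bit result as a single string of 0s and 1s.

0101011011101010111100110100111

s1 (pos 1,3,5,7,9,11,13,15,17,19,21,23,25,27,29,31): 0⊕0⊕0⊕1⊕1⊕1⊕1⊕1⊕1⊕1⊕0⊕0⊕0⊕0⊕1⊕1 = 1
s2 (pos 2,3,6,7,10,11,14,15,18,19,22,23,26,27,30,31): 1⊕0⊕1⊕1⊕1⊕1⊕0⊕1⊕1⊕1⊕0⊕0⊕1⊕0⊕1⊕1 = 1
s4 (pos 4,5,6,7,12,13,14,15,20,21,22,23,28,29,30,31): 1⊕0⊕1⊕1⊕0⊕1⊕0⊕1⊕1⊕0⊕0⊕0⊕0⊕1⊕1⊕1 = 1
s8 (pos 8,9,10,11,12,13,14,15,24,25,26,27,28,29,30,31): 0⊕1⊕1⊕1⊕0⊕1⊕0⊕1⊕1⊕0⊕1⊕0⊕0⊕1⊕1⊕1 = 0
s16 (pos 16,17,18,19,20,21,22,23,24,25,26,27,28,29,30,31): 0⊕1⊕1⊕1⊕1⊕0⊕0⊕0⊕1⊕0⊕1⊕0⊕0⊕1⊕1⊕1 = 1
Syndrome s16…s1 = 10111 → error at position 23.
Flip position 23: 0101011011101010111100010100111 → 0101011011101010111100110100111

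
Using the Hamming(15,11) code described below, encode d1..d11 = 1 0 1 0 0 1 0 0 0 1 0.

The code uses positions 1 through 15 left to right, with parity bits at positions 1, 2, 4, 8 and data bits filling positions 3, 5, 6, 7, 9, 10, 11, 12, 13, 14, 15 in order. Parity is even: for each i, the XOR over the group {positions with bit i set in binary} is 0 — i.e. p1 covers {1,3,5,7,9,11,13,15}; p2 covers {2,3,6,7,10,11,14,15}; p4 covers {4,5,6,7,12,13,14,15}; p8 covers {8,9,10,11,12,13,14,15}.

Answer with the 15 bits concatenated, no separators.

101001000100010

Place data at non-parity positions: p1 p2 1 p4 0 1 0 p8 0 1 0 0 0 1 0
p1 (pos 1,3,5,7,9,11,13,15): XOR of data positions = 1⊕0⊕0⊕0⊕0⊕0⊕0 = 1
p2 (pos 2,3,6,7,10,11,14,15): XOR of data positions = 1⊕1⊕0⊕1⊕0⊕1⊕0 = 0
p4 (pos 4,5,6,7,12,13,14,15): XOR of data positions = 0⊕1⊕0⊕0⊕0⊕1⊕0 = 0
p8 (pos 8,9,10,11,12,13,14,15): XOR of data positions = 0⊕1⊕0⊕0⊕0⊕1⊕0 = 0
Codeword: 101001000100010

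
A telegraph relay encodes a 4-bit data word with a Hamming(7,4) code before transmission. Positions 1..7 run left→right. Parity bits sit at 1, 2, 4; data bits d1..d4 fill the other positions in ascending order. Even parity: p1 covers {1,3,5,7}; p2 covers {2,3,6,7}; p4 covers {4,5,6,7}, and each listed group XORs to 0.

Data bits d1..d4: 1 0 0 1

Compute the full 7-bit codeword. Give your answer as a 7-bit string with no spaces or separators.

Place data at non-parity positions: p1 p2 1 p4 0 0 1
p1 (pos 1,3,5,7): XOR of data positions = 1⊕0⊕1 = 0
p2 (pos 2,3,6,7): XOR of data positions = 1⊕0⊕1 = 0
p4 (pos 4,5,6,7): XOR of data positions = 0⊕0⊕1 = 1
Codeword: 0011001

0011001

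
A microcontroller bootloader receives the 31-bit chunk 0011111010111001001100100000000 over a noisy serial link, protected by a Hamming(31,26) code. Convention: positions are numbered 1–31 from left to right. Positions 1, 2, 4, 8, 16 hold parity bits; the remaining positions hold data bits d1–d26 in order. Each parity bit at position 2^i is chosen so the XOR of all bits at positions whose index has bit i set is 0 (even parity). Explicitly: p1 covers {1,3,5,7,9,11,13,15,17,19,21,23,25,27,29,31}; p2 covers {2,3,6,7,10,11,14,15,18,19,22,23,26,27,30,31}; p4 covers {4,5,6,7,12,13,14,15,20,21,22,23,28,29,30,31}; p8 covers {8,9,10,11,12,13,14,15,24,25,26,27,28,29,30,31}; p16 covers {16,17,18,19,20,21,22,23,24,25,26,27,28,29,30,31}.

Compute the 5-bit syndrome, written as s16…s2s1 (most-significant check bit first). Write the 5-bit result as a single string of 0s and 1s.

s1 (pos 1,3,5,7,9,11,13,15,17,19,21,23,25,27,29,31): 0⊕1⊕1⊕1⊕1⊕1⊕1⊕0⊕0⊕1⊕0⊕1⊕0⊕0⊕0⊕0 = 0
s2 (pos 2,3,6,7,10,11,14,15,18,19,22,23,26,27,30,31): 0⊕1⊕1⊕1⊕0⊕1⊕0⊕0⊕0⊕1⊕0⊕1⊕0⊕0⊕0⊕0 = 0
s4 (pos 4,5,6,7,12,13,14,15,20,21,22,23,28,29,30,31): 1⊕1⊕1⊕1⊕1⊕1⊕0⊕0⊕1⊕0⊕0⊕1⊕0⊕0⊕0⊕0 = 0
s8 (pos 8,9,10,11,12,13,14,15,24,25,26,27,28,29,30,31): 0⊕1⊕0⊕1⊕1⊕1⊕0⊕0⊕0⊕0⊕0⊕0⊕0⊕0⊕0⊕0 = 0
s16 (pos 16,17,18,19,20,21,22,23,24,25,26,27,28,29,30,31): 1⊕0⊕0⊕1⊕1⊕0⊕0⊕1⊕0⊕0⊕0⊕0⊕0⊕0⊕0⊕0 = 0
Syndrome s16…s1 = 00000 → no error.

00000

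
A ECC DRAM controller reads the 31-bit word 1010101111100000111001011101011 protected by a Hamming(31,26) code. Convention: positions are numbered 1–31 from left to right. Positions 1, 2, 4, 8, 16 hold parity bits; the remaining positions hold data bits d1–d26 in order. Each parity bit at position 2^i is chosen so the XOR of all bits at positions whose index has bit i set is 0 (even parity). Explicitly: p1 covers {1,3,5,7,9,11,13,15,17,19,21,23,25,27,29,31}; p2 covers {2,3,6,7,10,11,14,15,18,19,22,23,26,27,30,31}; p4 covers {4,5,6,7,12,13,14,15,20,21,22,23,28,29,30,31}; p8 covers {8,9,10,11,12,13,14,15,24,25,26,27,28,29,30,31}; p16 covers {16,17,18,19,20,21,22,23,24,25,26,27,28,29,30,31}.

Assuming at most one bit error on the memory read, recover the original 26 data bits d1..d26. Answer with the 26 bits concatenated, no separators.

s1 (pos 1,3,5,7,9,11,13,15,17,19,21,23,25,27,29,31): 1⊕1⊕1⊕1⊕1⊕1⊕0⊕0⊕1⊕1⊕0⊕0⊕1⊕0⊕0⊕1 = 0
s2 (pos 2,3,6,7,10,11,14,15,18,19,22,23,26,27,30,31): 0⊕1⊕0⊕1⊕1⊕1⊕0⊕0⊕1⊕1⊕1⊕0⊕1⊕0⊕1⊕1 = 0
s4 (pos 4,5,6,7,12,13,14,15,20,21,22,23,28,29,30,31): 0⊕1⊕0⊕1⊕0⊕0⊕0⊕0⊕0⊕0⊕1⊕0⊕1⊕0⊕1⊕1 = 0
s8 (pos 8,9,10,11,12,13,14,15,24,25,26,27,28,29,30,31): 1⊕1⊕1⊕1⊕0⊕0⊕0⊕0⊕1⊕1⊕1⊕0⊕1⊕0⊕1⊕1 = 0
s16 (pos 16,17,18,19,20,21,22,23,24,25,26,27,28,29,30,31): 0⊕1⊕1⊕1⊕0⊕0⊕1⊕0⊕1⊕1⊕1⊕0⊕1⊕0⊕1⊕1 = 0
Syndrome s16…s1 = 00000 → no error.
Read data bits from positions 3,5,6,7,9,10,11,12,13,14,15,17,18,19,20,21,22,23,24,25,26,27,28,29,30,31: 11011110000111001011101011

11011110000111001011101011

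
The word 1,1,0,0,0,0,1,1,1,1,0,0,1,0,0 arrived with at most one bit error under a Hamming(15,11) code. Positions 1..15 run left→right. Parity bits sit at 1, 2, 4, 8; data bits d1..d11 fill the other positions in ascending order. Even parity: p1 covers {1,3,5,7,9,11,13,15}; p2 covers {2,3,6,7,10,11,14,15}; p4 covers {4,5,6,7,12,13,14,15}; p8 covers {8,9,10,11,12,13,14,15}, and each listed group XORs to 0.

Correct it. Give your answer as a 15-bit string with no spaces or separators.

100000111100100

s1 (pos 1,3,5,7,9,11,13,15): 1⊕0⊕0⊕1⊕1⊕0⊕1⊕0 = 0
s2 (pos 2,3,6,7,10,11,14,15): 1⊕0⊕0⊕1⊕1⊕0⊕0⊕0 = 1
s4 (pos 4,5,6,7,12,13,14,15): 0⊕0⊕0⊕1⊕0⊕1⊕0⊕0 = 0
s8 (pos 8,9,10,11,12,13,14,15): 1⊕1⊕1⊕0⊕0⊕1⊕0⊕0 = 0
Syndrome s8…s1 = 0010 → error at position 2.
Flip position 2: 110000111100100 → 100000111100100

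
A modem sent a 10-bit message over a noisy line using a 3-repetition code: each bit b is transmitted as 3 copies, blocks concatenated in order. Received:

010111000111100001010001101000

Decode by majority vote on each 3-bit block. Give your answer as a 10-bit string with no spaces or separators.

Block 1 (010): 1 one → 0
Block 2 (111): 3 ones → 1
Block 3 (000): 0 ones → 0
Block 4 (111): 3 ones → 1
Block 5 (100): 1 one → 0
Block 6 (001): 1 one → 0
Block 7 (010): 1 one → 0
Block 8 (001): 1 one → 0
Block 9 (101): 2 ones → 1
Block 10 (000): 0 ones → 0

0101000010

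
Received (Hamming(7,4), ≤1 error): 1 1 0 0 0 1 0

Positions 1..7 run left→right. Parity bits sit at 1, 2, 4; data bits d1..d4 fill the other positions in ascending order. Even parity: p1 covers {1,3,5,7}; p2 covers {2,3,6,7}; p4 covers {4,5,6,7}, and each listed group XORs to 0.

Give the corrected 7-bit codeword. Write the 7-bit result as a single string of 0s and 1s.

s1 (pos 1,3,5,7): 1⊕0⊕0⊕0 = 1
s2 (pos 2,3,6,7): 1⊕0⊕1⊕0 = 0
s4 (pos 4,5,6,7): 0⊕0⊕1⊕0 = 1
Syndrome s4…s1 = 101 → error at position 5.
Flip position 5: 1100010 → 1100110

1100110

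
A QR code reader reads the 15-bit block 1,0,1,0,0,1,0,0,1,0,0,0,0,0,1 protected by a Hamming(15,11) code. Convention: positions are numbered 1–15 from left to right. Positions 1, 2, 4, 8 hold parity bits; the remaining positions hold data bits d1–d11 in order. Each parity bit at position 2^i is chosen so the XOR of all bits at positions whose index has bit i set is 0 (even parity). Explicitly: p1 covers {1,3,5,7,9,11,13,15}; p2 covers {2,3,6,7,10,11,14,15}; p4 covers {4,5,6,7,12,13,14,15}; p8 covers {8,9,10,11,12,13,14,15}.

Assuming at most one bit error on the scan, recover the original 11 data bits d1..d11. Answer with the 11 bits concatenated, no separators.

10101000001

s1 (pos 1,3,5,7,9,11,13,15): 1⊕1⊕0⊕0⊕1⊕0⊕0⊕1 = 0
s2 (pos 2,3,6,7,10,11,14,15): 0⊕1⊕1⊕0⊕0⊕0⊕0⊕1 = 1
s4 (pos 4,5,6,7,12,13,14,15): 0⊕0⊕1⊕0⊕0⊕0⊕0⊕1 = 0
s8 (pos 8,9,10,11,12,13,14,15): 0⊕1⊕0⊕0⊕0⊕0⊕0⊕1 = 0
Syndrome s8…s1 = 0010 → error at position 2.
Flip position 2: 101001001000001 → 111001001000001
Read data bits from positions 3,5,6,7,9,10,11,12,13,14,15: 10101000001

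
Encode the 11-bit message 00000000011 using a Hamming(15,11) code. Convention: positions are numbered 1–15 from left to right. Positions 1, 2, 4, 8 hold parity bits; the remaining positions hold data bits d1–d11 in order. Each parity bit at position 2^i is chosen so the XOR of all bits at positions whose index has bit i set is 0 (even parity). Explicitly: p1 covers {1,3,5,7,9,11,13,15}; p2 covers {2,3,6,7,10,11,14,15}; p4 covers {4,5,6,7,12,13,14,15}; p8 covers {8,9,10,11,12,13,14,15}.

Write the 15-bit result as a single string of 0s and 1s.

100000000000011

Place data at non-parity positions: p1 p2 0 p4 0 0 0 p8 0 0 0 0 0 1 1
p1 (pos 1,3,5,7,9,11,13,15): XOR of data positions = 0⊕0⊕0⊕0⊕0⊕0⊕1 = 1
p2 (pos 2,3,6,7,10,11,14,15): XOR of data positions = 0⊕0⊕0⊕0⊕0⊕1⊕1 = 0
p4 (pos 4,5,6,7,12,13,14,15): XOR of data positions = 0⊕0⊕0⊕0⊕0⊕1⊕1 = 0
p8 (pos 8,9,10,11,12,13,14,15): XOR of data positions = 0⊕0⊕0⊕0⊕0⊕1⊕1 = 0
Codeword: 100000000000011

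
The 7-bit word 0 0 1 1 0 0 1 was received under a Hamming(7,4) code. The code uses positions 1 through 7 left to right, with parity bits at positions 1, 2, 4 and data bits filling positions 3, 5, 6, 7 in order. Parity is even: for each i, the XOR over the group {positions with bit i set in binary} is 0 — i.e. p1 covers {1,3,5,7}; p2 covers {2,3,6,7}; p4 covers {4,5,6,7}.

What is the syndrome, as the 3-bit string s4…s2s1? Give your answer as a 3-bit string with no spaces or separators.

s1 (pos 1,3,5,7): 0⊕1⊕0⊕1 = 0
s2 (pos 2,3,6,7): 0⊕1⊕0⊕1 = 0
s4 (pos 4,5,6,7): 1⊕0⊕0⊕1 = 0
Syndrome s4…s1 = 000 → no error.

000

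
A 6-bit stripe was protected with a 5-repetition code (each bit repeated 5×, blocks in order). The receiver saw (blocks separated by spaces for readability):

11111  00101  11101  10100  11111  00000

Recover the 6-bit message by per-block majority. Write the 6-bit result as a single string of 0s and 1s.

101010

Block 1 (11111): 5 ones → 1
Block 2 (00101): 2 ones → 0
Block 3 (11101): 4 ones → 1
Block 4 (10100): 2 ones → 0
Block 5 (11111): 5 ones → 1
Block 6 (00000): 0 ones → 0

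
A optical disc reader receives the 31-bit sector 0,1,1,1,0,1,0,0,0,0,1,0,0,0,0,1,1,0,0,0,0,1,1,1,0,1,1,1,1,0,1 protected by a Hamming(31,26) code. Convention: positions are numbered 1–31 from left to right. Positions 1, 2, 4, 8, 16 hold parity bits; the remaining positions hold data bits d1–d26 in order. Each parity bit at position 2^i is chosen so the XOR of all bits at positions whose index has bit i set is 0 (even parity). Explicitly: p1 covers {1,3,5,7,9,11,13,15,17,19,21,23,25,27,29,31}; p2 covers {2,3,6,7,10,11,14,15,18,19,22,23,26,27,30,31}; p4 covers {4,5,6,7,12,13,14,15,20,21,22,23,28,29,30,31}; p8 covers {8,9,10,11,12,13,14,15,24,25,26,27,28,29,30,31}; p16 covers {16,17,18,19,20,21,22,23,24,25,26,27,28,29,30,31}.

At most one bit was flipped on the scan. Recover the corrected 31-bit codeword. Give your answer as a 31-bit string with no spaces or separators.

0111010000100011100001110111101

s1 (pos 1,3,5,7,9,11,13,15,17,19,21,23,25,27,29,31): 0⊕1⊕0⊕0⊕0⊕1⊕0⊕0⊕1⊕0⊕0⊕1⊕0⊕1⊕1⊕1 = 1
s2 (pos 2,3,6,7,10,11,14,15,18,19,22,23,26,27,30,31): 1⊕1⊕1⊕0⊕0⊕1⊕0⊕0⊕0⊕0⊕1⊕1⊕1⊕1⊕0⊕1 = 1
s4 (pos 4,5,6,7,12,13,14,15,20,21,22,23,28,29,30,31): 1⊕0⊕1⊕0⊕0⊕0⊕0⊕0⊕0⊕0⊕1⊕1⊕1⊕1⊕0⊕1 = 1
s8 (pos 8,9,10,11,12,13,14,15,24,25,26,27,28,29,30,31): 0⊕0⊕0⊕1⊕0⊕0⊕0⊕0⊕1⊕0⊕1⊕1⊕1⊕1⊕0⊕1 = 1
s16 (pos 16,17,18,19,20,21,22,23,24,25,26,27,28,29,30,31): 1⊕1⊕0⊕0⊕0⊕0⊕1⊕1⊕1⊕0⊕1⊕1⊕1⊕1⊕0⊕1 = 0
Syndrome s16…s1 = 01111 → error at position 15.
Flip position 15: 0111010000100001100001110111101 → 0111010000100011100001110111101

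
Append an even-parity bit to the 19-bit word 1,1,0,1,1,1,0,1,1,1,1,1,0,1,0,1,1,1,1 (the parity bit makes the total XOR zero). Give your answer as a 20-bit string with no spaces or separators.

11011101111101011111

XOR of the 19 data bits: 1⊕1⊕0⊕1⊕1⊕1⊕0⊕1⊕1⊕1⊕1⊕1⊕0⊕1⊕0⊕1⊕1⊕1⊕1 = 1
Parity bit = 1 (so all 20 bits XOR to 0).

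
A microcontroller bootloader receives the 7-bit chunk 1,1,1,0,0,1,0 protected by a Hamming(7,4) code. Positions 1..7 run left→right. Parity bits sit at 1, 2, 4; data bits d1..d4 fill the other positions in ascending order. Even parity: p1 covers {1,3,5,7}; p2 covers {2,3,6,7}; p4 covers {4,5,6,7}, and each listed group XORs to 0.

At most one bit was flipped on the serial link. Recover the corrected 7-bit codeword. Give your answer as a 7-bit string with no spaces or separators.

1110000

s1 (pos 1,3,5,7): 1⊕1⊕0⊕0 = 0
s2 (pos 2,3,6,7): 1⊕1⊕1⊕0 = 1
s4 (pos 4,5,6,7): 0⊕0⊕1⊕0 = 1
Syndrome s4…s1 = 110 → error at position 6.
Flip position 6: 1110010 → 1110000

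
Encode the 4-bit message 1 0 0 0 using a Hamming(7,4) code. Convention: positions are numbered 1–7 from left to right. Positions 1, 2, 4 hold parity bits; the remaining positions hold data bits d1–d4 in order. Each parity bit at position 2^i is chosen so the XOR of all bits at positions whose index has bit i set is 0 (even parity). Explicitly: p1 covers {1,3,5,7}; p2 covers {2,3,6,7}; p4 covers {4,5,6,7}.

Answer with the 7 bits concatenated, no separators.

Place data at non-parity positions: p1 p2 1 p4 0 0 0
p1 (pos 1,3,5,7): XOR of data positions = 1⊕0⊕0 = 1
p2 (pos 2,3,6,7): XOR of data positions = 1⊕0⊕0 = 1
p4 (pos 4,5,6,7): XOR of data positions = 0⊕0⊕0 = 0
Codeword: 1110000

1110000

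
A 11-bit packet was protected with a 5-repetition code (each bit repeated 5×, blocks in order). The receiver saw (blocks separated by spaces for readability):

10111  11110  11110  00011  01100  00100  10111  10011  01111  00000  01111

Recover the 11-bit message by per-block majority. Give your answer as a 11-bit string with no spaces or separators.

Block 1 (10111): 4 ones → 1
Block 2 (11110): 4 ones → 1
Block 3 (11110): 4 ones → 1
Block 4 (00011): 2 ones → 0
Block 5 (01100): 2 ones → 0
Block 6 (00100): 1 one → 0
Block 7 (10111): 4 ones → 1
Block 8 (10011): 3 ones → 1
Block 9 (01111): 4 ones → 1
Block 10 (00000): 0 ones → 0
Block 11 (01111): 4 ones → 1

11100011101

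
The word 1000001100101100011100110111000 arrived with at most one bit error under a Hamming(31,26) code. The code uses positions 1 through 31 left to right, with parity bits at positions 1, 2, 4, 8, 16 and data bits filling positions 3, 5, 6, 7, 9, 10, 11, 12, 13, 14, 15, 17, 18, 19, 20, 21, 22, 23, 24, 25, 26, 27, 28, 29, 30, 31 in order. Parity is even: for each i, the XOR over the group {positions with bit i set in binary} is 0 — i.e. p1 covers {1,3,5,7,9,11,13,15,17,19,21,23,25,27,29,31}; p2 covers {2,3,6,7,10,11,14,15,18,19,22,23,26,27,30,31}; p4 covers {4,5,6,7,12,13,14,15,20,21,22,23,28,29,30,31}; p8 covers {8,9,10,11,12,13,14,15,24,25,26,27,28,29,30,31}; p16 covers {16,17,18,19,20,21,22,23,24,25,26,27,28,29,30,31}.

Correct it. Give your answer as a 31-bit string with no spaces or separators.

s1 (pos 1,3,5,7,9,11,13,15,17,19,21,23,25,27,29,31): 1⊕0⊕0⊕1⊕0⊕1⊕1⊕0⊕0⊕1⊕0⊕1⊕0⊕1⊕0⊕0 = 1
s2 (pos 2,3,6,7,10,11,14,15,18,19,22,23,26,27,30,31): 0⊕0⊕0⊕1⊕0⊕1⊕1⊕0⊕1⊕1⊕0⊕1⊕1⊕1⊕0⊕0 = 0
s4 (pos 4,5,6,7,12,13,14,15,20,21,22,23,28,29,30,31): 0⊕0⊕0⊕1⊕0⊕1⊕1⊕0⊕1⊕0⊕0⊕1⊕1⊕0⊕0⊕0 = 0
s8 (pos 8,9,10,11,12,13,14,15,24,25,26,27,28,29,30,31): 1⊕0⊕0⊕1⊕0⊕1⊕1⊕0⊕1⊕0⊕1⊕1⊕1⊕0⊕0⊕0 = 0
s16 (pos 16,17,18,19,20,21,22,23,24,25,26,27,28,29,30,31): 0⊕0⊕1⊕1⊕1⊕0⊕0⊕1⊕1⊕0⊕1⊕1⊕1⊕0⊕0⊕0 = 0
Syndrome s16…s1 = 00001 → error at position 1.
Flip position 1: 1000001100101100011100110111000 → 0000001100101100011100110111000

0000001100101100011100110111000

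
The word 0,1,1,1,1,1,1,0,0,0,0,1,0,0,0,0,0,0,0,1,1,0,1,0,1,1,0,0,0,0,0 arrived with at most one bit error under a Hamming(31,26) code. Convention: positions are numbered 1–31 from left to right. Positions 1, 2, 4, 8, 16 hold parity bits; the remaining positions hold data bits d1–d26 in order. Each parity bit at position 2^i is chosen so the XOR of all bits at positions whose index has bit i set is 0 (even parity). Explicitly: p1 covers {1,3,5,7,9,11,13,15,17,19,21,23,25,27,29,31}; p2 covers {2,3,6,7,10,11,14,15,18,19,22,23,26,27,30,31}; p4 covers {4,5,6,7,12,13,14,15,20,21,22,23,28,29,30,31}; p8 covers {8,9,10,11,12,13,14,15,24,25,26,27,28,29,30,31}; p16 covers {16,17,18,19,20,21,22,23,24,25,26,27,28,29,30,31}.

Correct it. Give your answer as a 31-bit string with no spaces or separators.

0111111000010000000110111100000

s1 (pos 1,3,5,7,9,11,13,15,17,19,21,23,25,27,29,31): 0⊕1⊕1⊕1⊕0⊕0⊕0⊕0⊕0⊕0⊕1⊕1⊕1⊕0⊕0⊕0 = 0
s2 (pos 2,3,6,7,10,11,14,15,18,19,22,23,26,27,30,31): 1⊕1⊕1⊕1⊕0⊕0⊕0⊕0⊕0⊕0⊕0⊕1⊕1⊕0⊕0⊕0 = 0
s4 (pos 4,5,6,7,12,13,14,15,20,21,22,23,28,29,30,31): 1⊕1⊕1⊕1⊕1⊕0⊕0⊕0⊕1⊕1⊕0⊕1⊕0⊕0⊕0⊕0 = 0
s8 (pos 8,9,10,11,12,13,14,15,24,25,26,27,28,29,30,31): 0⊕0⊕0⊕0⊕1⊕0⊕0⊕0⊕0⊕1⊕1⊕0⊕0⊕0⊕0⊕0 = 1
s16 (pos 16,17,18,19,20,21,22,23,24,25,26,27,28,29,30,31): 0⊕0⊕0⊕0⊕1⊕1⊕0⊕1⊕0⊕1⊕1⊕0⊕0⊕0⊕0⊕0 = 1
Syndrome s16…s1 = 11000 → error at position 24.
Flip position 24: 0111111000010000000110101100000 → 0111111000010000000110111100000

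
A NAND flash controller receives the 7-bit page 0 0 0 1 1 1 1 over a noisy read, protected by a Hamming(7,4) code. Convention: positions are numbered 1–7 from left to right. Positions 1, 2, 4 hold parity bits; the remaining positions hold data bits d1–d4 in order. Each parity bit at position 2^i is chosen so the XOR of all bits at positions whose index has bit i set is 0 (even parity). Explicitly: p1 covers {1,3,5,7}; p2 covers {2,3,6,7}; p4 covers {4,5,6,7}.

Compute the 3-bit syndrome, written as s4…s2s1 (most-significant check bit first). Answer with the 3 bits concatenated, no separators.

s1 (pos 1,3,5,7): 0⊕0⊕1⊕1 = 0
s2 (pos 2,3,6,7): 0⊕0⊕1⊕1 = 0
s4 (pos 4,5,6,7): 1⊕1⊕1⊕1 = 0
Syndrome s4…s1 = 000 → no error.

000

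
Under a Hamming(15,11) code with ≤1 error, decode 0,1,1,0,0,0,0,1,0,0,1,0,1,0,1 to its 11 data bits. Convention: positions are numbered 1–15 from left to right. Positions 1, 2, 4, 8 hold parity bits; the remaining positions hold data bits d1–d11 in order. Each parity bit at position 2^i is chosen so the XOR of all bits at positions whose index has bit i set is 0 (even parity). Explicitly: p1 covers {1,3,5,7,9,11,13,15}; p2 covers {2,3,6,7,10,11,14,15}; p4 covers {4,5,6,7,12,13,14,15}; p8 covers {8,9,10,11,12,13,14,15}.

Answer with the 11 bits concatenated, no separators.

10000010101

s1 (pos 1,3,5,7,9,11,13,15): 0⊕1⊕0⊕0⊕0⊕1⊕1⊕1 = 0
s2 (pos 2,3,6,7,10,11,14,15): 1⊕1⊕0⊕0⊕0⊕1⊕0⊕1 = 0
s4 (pos 4,5,6,7,12,13,14,15): 0⊕0⊕0⊕0⊕0⊕1⊕0⊕1 = 0
s8 (pos 8,9,10,11,12,13,14,15): 1⊕0⊕0⊕1⊕0⊕1⊕0⊕1 = 0
Syndrome s8…s1 = 0000 → no error.
Read data bits from positions 3,5,6,7,9,10,11,12,13,14,15: 10000010101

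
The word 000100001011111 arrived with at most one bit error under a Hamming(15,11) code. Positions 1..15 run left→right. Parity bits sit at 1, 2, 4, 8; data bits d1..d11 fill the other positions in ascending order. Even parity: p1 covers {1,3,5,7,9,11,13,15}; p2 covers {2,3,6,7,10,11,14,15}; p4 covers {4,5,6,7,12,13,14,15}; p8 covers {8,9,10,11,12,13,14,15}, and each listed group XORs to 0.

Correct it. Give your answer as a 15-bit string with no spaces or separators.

000101001011111

s1 (pos 1,3,5,7,9,11,13,15): 0⊕0⊕0⊕0⊕1⊕1⊕1⊕1 = 0
s2 (pos 2,3,6,7,10,11,14,15): 0⊕0⊕0⊕0⊕0⊕1⊕1⊕1 = 1
s4 (pos 4,5,6,7,12,13,14,15): 1⊕0⊕0⊕0⊕1⊕1⊕1⊕1 = 1
s8 (pos 8,9,10,11,12,13,14,15): 0⊕1⊕0⊕1⊕1⊕1⊕1⊕1 = 0
Syndrome s8…s1 = 0110 → error at position 6.
Flip position 6: 000100001011111 → 000101001011111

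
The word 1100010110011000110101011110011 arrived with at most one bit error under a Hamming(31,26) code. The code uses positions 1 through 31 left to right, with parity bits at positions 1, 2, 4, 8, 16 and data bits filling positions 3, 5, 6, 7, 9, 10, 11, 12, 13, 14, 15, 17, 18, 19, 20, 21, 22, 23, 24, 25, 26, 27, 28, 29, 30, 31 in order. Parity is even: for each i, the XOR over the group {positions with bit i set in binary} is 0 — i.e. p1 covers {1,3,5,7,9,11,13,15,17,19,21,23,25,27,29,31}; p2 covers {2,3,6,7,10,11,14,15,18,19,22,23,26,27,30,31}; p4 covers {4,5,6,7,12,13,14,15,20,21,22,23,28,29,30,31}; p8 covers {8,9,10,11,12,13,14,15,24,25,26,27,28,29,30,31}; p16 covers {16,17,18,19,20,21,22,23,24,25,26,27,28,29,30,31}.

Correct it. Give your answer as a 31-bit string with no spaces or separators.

1100110110011000110101011110011

s1 (pos 1,3,5,7,9,11,13,15,17,19,21,23,25,27,29,31): 1⊕0⊕0⊕0⊕1⊕0⊕1⊕0⊕1⊕0⊕0⊕0⊕1⊕1⊕0⊕1 = 1
s2 (pos 2,3,6,7,10,11,14,15,18,19,22,23,26,27,30,31): 1⊕0⊕1⊕0⊕0⊕0⊕0⊕0⊕1⊕0⊕1⊕0⊕1⊕1⊕1⊕1 = 0
s4 (pos 4,5,6,7,12,13,14,15,20,21,22,23,28,29,30,31): 0⊕0⊕1⊕0⊕1⊕1⊕0⊕0⊕1⊕0⊕1⊕0⊕0⊕0⊕1⊕1 = 1
s8 (pos 8,9,10,11,12,13,14,15,24,25,26,27,28,29,30,31): 1⊕1⊕0⊕0⊕1⊕1⊕0⊕0⊕1⊕1⊕1⊕1⊕0⊕0⊕1⊕1 = 0
s16 (pos 16,17,18,19,20,21,22,23,24,25,26,27,28,29,30,31): 0⊕1⊕1⊕0⊕1⊕0⊕1⊕0⊕1⊕1⊕1⊕1⊕0⊕0⊕1⊕1 = 0
Syndrome s16…s1 = 00101 → error at position 5.
Flip position 5: 1100010110011000110101011110011 → 1100110110011000110101011110011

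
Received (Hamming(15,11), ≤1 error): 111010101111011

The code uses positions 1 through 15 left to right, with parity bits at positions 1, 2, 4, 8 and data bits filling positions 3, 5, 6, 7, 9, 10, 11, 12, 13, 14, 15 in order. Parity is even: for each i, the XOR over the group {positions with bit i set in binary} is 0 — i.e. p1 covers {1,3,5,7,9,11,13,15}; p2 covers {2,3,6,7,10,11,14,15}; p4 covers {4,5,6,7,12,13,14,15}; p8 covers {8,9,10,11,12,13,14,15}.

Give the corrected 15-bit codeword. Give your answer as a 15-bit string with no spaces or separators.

111010001111011

s1 (pos 1,3,5,7,9,11,13,15): 1⊕1⊕1⊕1⊕1⊕1⊕0⊕1 = 1
s2 (pos 2,3,6,7,10,11,14,15): 1⊕1⊕0⊕1⊕1⊕1⊕1⊕1 = 1
s4 (pos 4,5,6,7,12,13,14,15): 0⊕1⊕0⊕1⊕1⊕0⊕1⊕1 = 1
s8 (pos 8,9,10,11,12,13,14,15): 0⊕1⊕1⊕1⊕1⊕0⊕1⊕1 = 0
Syndrome s8…s1 = 0111 → error at position 7.
Flip position 7: 111010101111011 → 111010001111011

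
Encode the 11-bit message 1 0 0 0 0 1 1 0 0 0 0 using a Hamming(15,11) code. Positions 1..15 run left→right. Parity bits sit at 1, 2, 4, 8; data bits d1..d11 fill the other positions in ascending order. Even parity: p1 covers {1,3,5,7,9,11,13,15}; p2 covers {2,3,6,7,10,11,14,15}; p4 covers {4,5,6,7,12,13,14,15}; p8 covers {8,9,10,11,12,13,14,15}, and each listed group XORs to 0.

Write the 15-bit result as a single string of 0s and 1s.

Place data at non-parity positions: p1 p2 1 p4 0 0 0 p8 0 1 1 0 0 0 0
p1 (pos 1,3,5,7,9,11,13,15): XOR of data positions = 1⊕0⊕0⊕0⊕1⊕0⊕0 = 0
p2 (pos 2,3,6,7,10,11,14,15): XOR of data positions = 1⊕0⊕0⊕1⊕1⊕0⊕0 = 1
p4 (pos 4,5,6,7,12,13,14,15): XOR of data positions = 0⊕0⊕0⊕0⊕0⊕0⊕0 = 0
p8 (pos 8,9,10,11,12,13,14,15): XOR of data positions = 0⊕1⊕1⊕0⊕0⊕0⊕0 = 0
Codeword: 011000000110000

011000000110000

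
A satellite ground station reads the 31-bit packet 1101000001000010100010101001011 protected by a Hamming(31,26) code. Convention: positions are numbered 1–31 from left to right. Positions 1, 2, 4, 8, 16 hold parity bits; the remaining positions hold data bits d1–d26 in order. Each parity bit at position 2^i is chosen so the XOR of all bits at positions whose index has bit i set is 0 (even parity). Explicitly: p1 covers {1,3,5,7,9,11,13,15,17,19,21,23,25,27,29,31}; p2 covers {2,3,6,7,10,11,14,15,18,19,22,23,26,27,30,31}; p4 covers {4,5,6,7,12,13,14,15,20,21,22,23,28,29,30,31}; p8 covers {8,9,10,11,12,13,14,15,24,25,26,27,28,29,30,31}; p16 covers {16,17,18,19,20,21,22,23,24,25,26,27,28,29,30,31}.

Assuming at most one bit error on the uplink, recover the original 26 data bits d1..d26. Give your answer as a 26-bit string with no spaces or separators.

s1 (pos 1,3,5,7,9,11,13,15,17,19,21,23,25,27,29,31): 1⊕0⊕0⊕0⊕0⊕0⊕0⊕1⊕1⊕0⊕1⊕1⊕1⊕0⊕0⊕1 = 1
s2 (pos 2,3,6,7,10,11,14,15,18,19,22,23,26,27,30,31): 1⊕0⊕0⊕0⊕1⊕0⊕0⊕1⊕0⊕0⊕0⊕1⊕0⊕0⊕1⊕1 = 0
s4 (pos 4,5,6,7,12,13,14,15,20,21,22,23,28,29,30,31): 1⊕0⊕0⊕0⊕0⊕0⊕0⊕1⊕0⊕1⊕0⊕1⊕1⊕0⊕1⊕1 = 1
s8 (pos 8,9,10,11,12,13,14,15,24,25,26,27,28,29,30,31): 0⊕0⊕1⊕0⊕0⊕0⊕0⊕1⊕0⊕1⊕0⊕0⊕1⊕0⊕1⊕1 = 0
s16 (pos 16,17,18,19,20,21,22,23,24,25,26,27,28,29,30,31): 0⊕1⊕0⊕0⊕0⊕1⊕0⊕1⊕0⊕1⊕0⊕0⊕1⊕0⊕1⊕1 = 1
Syndrome s16…s1 = 10101 → error at position 21.
Flip position 21: 1101000001000010100010101001011 → 1101000001000010100000101001011
Read data bits from positions 3,5,6,7,9,10,11,12,13,14,15,17,18,19,20,21,22,23,24,25,26,27,28,29,30,31: 00000100001100000101001011

00000100001100000101001011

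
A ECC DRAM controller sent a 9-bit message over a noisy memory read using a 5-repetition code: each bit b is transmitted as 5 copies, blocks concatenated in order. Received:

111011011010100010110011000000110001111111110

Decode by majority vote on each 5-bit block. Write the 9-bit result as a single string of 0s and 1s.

Block 1 (11101): 4 ones → 1
Block 2 (10110): 3 ones → 1
Block 3 (10100): 2 ones → 0
Block 4 (01011): 3 ones → 1
Block 5 (00110): 2 ones → 0
Block 6 (00000): 0 ones → 0
Block 7 (11000): 2 ones → 0
Block 8 (11111): 5 ones → 1
Block 9 (11110): 4 ones → 1

110100011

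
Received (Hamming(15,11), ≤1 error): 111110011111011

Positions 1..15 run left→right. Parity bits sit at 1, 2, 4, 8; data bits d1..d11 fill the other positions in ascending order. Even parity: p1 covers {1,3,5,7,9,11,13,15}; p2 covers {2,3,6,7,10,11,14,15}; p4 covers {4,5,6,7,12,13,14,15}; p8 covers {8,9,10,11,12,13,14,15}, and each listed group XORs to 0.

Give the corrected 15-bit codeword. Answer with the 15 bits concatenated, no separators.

111110011110011

s1 (pos 1,3,5,7,9,11,13,15): 1⊕1⊕1⊕0⊕1⊕1⊕0⊕1 = 0
s2 (pos 2,3,6,7,10,11,14,15): 1⊕1⊕0⊕0⊕1⊕1⊕1⊕1 = 0
s4 (pos 4,5,6,7,12,13,14,15): 1⊕1⊕0⊕0⊕1⊕0⊕1⊕1 = 1
s8 (pos 8,9,10,11,12,13,14,15): 1⊕1⊕1⊕1⊕1⊕0⊕1⊕1 = 1
Syndrome s8…s1 = 1100 → error at position 12.
Flip position 12: 111110011111011 → 111110011110011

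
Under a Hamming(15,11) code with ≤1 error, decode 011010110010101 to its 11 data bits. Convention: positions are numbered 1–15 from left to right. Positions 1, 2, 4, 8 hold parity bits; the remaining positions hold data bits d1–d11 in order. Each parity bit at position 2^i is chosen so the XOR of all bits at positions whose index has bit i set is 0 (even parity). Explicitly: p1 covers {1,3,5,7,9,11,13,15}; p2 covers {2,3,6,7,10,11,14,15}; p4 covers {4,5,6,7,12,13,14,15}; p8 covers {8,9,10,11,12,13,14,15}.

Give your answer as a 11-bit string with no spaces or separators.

s1 (pos 1,3,5,7,9,11,13,15): 0⊕1⊕1⊕1⊕0⊕1⊕1⊕1 = 0
s2 (pos 2,3,6,7,10,11,14,15): 1⊕1⊕0⊕1⊕0⊕1⊕0⊕1 = 1
s4 (pos 4,5,6,7,12,13,14,15): 0⊕1⊕0⊕1⊕0⊕1⊕0⊕1 = 0
s8 (pos 8,9,10,11,12,13,14,15): 1⊕0⊕0⊕1⊕0⊕1⊕0⊕1 = 0
Syndrome s8…s1 = 0010 → error at position 2.
Flip position 2: 011010110010101 → 001010110010101
Read data bits from positions 3,5,6,7,9,10,11,12,13,14,15: 11010010101

11010010101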